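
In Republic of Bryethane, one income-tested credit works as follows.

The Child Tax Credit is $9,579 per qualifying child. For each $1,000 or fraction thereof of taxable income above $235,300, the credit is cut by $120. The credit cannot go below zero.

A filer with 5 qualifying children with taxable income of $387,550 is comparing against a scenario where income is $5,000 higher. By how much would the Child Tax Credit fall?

At $387,550 — base = 5 × $9,579 = $47,895. income exceeds $235,300 by $152,250, which is 153 full-or-partial $1,000 increments; reduction = 153 × $120 = $18,360, leaving $29,535.
At $392,550 — base = 5 × $9,579 = $47,895. income exceeds $235,300 by $157,250, which is 158 full-or-partial $1,000 increments; reduction = 158 × $120 = $18,960, leaving $28,935.
Lost: $29,535 − $28,935 = $600.

$600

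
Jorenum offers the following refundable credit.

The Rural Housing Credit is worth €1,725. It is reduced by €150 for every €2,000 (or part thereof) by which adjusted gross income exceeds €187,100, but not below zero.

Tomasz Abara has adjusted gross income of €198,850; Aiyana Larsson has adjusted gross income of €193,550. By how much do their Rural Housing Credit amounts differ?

€300

Tomasz (€198,850): Rural Housing Credit: income exceeds €187,100 by €11,750, which is 6 full-or-partial €2,000 increments; reduction = 6 × €150 = €900, leaving €825.
Aiyana (€193,550): Rural Housing Credit: income exceeds €187,100 by €6,450, which is 4 full-or-partial €2,000 increments; reduction = 4 × €150 = €600, leaving €1,125.
Difference: |€825 − €1,125| = €300.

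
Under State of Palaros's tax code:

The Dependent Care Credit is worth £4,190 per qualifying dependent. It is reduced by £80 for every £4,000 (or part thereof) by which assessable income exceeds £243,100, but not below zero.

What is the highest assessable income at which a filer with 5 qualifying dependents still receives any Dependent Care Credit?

Full credit = 5 × £4,190 = £20,950.
After 261 increments the reduction is 261 × £80 = £20,880, leaving £70; one more increment wipes it out. Increment 261 ends at excess 261 × £4,000 = £1,044,000, so the highest qualifying income is £243,100 + £1,044,000 = £1,287,100.

£1,287,100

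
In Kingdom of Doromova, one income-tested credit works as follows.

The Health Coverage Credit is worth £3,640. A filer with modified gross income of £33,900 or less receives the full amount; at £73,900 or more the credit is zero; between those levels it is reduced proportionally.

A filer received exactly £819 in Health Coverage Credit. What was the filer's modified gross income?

£64,900

£819 is 819/3,640 of the full £3,640, so 2,821/3,640 of the £40,000 range has been used: income = £33,900 + £40,000 × 2,821/3,640 = £64,900.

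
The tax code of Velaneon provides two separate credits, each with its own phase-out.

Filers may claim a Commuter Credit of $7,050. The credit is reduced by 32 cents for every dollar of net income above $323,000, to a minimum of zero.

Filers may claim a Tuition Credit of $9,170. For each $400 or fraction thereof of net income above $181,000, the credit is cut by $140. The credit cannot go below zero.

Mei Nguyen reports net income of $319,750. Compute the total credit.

Commuter Credit: $319,750 is at or below the $323,000 threshold, so the full $7,050 applies.
Tuition Credit: income exceeds $181,000 by $138,750 → 347 increments × $140 = $48,580 ≥ base, so the credit is $0.
Total: $7,050 + $0 = $7,050.

$7,050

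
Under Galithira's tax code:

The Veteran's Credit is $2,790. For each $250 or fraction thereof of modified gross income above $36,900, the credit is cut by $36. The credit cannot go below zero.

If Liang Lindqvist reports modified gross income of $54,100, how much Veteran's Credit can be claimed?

Veteran's Credit: income exceeds $36,900 by $17,200, which is 69 full-or-partial $250 increments; reduction = 69 × $36 = $2,484, leaving $306.

$306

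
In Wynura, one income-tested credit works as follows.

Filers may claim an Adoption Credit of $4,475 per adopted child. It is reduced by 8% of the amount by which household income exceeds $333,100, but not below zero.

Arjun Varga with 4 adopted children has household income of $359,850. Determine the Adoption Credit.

$15,760

Adoption Credit: base = 4 × $4,475 = $17,900. 8% of the $26,750 excess over $333,100 is $2,140; credit = $17,900 − $2,140 = $15,760.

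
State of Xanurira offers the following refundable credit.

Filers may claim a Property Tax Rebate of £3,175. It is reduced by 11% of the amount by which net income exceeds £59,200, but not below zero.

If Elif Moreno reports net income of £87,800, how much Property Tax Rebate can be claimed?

Property Tax Rebate: 11% of the £28,600 excess over £59,200 is £3,146; credit = £3,175 − £3,146 = £29.

£29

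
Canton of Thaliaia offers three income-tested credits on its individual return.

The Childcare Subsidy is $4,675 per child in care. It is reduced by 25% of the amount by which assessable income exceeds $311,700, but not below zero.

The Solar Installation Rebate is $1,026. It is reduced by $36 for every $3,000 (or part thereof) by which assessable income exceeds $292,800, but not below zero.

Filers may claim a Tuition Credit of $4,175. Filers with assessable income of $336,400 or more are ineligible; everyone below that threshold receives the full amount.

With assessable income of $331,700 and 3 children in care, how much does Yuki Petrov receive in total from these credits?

$13,758

Childcare Subsidy: base = 3 × $4,675 = $14,025. 25% of the $20,000 excess over $311,700 is $5,000; credit = $14,025 − $5,000 = $9,025.
Solar Installation Rebate: income exceeds $292,800 by $38,900, which is 13 full-or-partial $3,000 increments; reduction = 13 × $36 = $468, leaving $558.
Tuition Credit: $331,700 is below the $336,400 cutoff, so the full $4,175 applies.
Total: $9,025 + $558 + $4,175 = $13,758.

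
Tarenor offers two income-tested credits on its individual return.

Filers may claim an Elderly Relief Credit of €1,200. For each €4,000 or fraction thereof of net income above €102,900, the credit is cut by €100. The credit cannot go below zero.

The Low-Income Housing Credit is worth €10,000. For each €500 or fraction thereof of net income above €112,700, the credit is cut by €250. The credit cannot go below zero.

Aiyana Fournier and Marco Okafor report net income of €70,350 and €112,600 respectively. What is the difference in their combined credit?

Aiyana (€70,350): Elderly Relief Credit: €70,350 is at or below the €102,900 threshold, so the full €1,200 applies. Low-Income Housing Credit: €70,350 is at or below the €112,700 threshold, so the full €10,000 applies. total €1,200 + €10,000 = €11,200
Marco (€112,600): Elderly Relief Credit: income exceeds €102,900 by €9,700, which is 3 full-or-partial €4,000 increments; reduction = 3 × €100 = €300, leaving €900. Low-Income Housing Credit: €112,600 is at or below the €112,700 threshold, so the full €10,000 applies. total €900 + €10,000 = €10,900
Difference: |€11,200 − €10,900| = €300.

€300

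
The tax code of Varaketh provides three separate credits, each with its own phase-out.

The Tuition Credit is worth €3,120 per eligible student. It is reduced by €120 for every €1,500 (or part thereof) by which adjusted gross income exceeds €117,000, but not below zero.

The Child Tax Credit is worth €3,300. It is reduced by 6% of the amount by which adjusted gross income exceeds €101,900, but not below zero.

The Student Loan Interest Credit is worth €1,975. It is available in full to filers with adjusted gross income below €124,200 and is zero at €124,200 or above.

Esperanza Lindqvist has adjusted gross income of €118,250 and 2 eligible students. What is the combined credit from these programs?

Tuition Credit: base = 2 × €3,120 = €6,240. income exceeds €117,000 by €1,250, which is 1 full-or-partial €1,500 increment; reduction = 1 × €120 = €120, leaving €6,120.
Child Tax Credit: 6% of the €16,350 excess over €101,900 is €981; credit = €3,300 − €981 = €2,319.
Student Loan Interest Credit: €118,250 is below the €124,200 cutoff, so the full €1,975 applies.
Total: €6,120 + €2,319 + €1,975 = €10,414.

€10,414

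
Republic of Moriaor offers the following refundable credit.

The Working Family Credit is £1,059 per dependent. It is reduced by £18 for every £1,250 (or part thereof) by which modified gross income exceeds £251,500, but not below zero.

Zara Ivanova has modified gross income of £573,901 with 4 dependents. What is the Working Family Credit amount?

Working Family Credit: base = 4 × £1,059 = £4,236. income exceeds £251,500 by £322,401 → 258 increments × £18 = £4,644 ≥ base, so the credit is £0.

£0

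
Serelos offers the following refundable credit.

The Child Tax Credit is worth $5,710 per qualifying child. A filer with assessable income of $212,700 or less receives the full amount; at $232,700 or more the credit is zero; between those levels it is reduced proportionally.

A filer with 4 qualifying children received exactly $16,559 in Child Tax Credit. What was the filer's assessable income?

$218,200

Full credit = 4 × $5,710 = $22,840.
$16,559 is 16,559/22,840 of the full $22,840, so 6,281/22,840 of the $20,000 range has been used: income = $212,700 + $20,000 × 6,281/22,840 = $218,200.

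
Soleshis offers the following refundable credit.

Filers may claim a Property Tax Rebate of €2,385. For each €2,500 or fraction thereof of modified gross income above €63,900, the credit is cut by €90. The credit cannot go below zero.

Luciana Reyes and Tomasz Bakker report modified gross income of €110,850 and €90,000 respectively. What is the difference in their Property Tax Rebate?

Luciana (€110,850): Property Tax Rebate: income exceeds €63,900 by €46,950, which is 19 full-or-partial €2,500 increments; reduction = 19 × €90 = €1,710, leaving €675.
Tomasz (€90,000): Property Tax Rebate: income exceeds €63,900 by €26,100, which is 11 full-or-partial €2,500 increments; reduction = 11 × €90 = €990, leaving €1,395.
Difference: |€675 − €1,395| = €720.

€720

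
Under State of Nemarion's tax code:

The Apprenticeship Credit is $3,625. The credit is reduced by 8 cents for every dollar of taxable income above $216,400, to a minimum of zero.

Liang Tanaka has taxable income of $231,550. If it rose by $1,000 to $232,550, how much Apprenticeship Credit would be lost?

At $231,550 — 8% of the $15,150 excess over $216,400 is $1,212; credit = $3,625 − $1,212 = $2,413.
At $232,550 — 8% of the $16,150 excess over $216,400 is $1,292; credit = $3,625 − $1,292 = $2,333.
Lost: $2,413 − $2,333 = $80.

$80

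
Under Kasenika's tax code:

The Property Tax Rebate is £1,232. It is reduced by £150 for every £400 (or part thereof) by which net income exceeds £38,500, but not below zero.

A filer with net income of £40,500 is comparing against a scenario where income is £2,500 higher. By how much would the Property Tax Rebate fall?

£482

At £40,500 — income exceeds £38,500 by £2,000, which is 5 full-or-partial £400 increments; reduction = 5 × £150 = £750, leaving £482.
At £43,000 — income exceeds £38,500 by £4,500 → 12 increments × £150 = £1,800 ≥ base, so the credit is £0.
Lost: £482 − £0 = £482.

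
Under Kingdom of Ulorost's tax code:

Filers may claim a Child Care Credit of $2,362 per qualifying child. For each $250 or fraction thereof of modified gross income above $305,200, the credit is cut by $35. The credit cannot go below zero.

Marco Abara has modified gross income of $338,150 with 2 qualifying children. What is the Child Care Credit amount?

Child Care Credit: base = 2 × $2,362 = $4,724. income exceeds $305,200 by $32,950, which is 132 full-or-partial $250 increments; reduction = 132 × $35 = $4,620, leaving $104.

$104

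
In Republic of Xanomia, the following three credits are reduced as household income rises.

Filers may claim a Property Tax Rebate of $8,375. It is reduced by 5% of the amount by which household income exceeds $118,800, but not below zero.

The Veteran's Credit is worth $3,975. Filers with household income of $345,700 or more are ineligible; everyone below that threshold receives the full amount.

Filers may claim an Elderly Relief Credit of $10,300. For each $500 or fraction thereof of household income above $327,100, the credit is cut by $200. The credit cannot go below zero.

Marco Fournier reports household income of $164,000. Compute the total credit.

Property Tax Rebate: 5% of the $45,200 excess over $118,800 is $2,260; credit = $8,375 − $2,260 = $6,115.
Veteran's Credit: $164,000 is below the $345,700 cutoff, so the full $3,975 applies.
Elderly Relief Credit: $164,000 is at or below the $327,100 threshold, so the full $10,300 applies.
Total: $6,115 + $3,975 + $10,300 = $20,390.

$20,390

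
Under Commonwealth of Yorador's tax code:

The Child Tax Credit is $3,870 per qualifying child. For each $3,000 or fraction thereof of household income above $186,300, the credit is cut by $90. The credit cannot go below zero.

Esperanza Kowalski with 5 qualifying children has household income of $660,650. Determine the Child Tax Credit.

Child Tax Credit: base = 5 × $3,870 = $19,350. income exceeds $186,300 by $474,350, which is 159 full-or-partial $3,000 increments; reduction = 159 × $90 = $14,310, leaving $5,040.

$5,040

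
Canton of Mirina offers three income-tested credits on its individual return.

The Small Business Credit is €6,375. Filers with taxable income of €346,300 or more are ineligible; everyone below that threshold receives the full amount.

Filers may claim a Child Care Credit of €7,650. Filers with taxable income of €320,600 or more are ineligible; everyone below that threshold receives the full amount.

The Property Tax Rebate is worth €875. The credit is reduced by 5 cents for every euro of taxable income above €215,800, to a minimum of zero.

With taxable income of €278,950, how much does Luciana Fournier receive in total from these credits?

€14,025

Small Business Credit: €278,950 is below the €346,300 cutoff, so the full €6,375 applies.
Child Care Credit: €278,950 is below the €320,600 cutoff, so the full €7,650 applies.
Property Tax Rebate: 5% of the €63,150 excess over €215,800 is €3,157.50 ≥ base, so the credit is €0.
Total: €6,375 + €7,650 + €0 = €14,025.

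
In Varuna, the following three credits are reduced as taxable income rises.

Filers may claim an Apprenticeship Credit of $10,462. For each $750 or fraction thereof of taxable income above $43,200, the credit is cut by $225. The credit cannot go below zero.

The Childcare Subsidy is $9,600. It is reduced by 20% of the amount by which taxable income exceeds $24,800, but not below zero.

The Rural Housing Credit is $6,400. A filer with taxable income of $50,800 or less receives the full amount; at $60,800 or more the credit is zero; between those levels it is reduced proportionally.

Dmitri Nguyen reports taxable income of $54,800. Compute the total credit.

Apprenticeship Credit: income exceeds $43,200 by $11,600, which is 16 full-or-partial $750 increments; reduction = 16 × $225 = $3,600, leaving $6,862.
Childcare Subsidy: 20% of the $30,000 excess over $24,800 is $6,000; credit = $9,600 − $6,000 = $3,600.
Rural Housing Credit: $54,800 is $4,000 into a $10,000 phase-out range, leaving 6,000/10,000 of the credit: $6,400 × 6,000/10,000 = $3,840.
Total: $6,862 + $3,600 + $3,840 = $14,302.

$14,302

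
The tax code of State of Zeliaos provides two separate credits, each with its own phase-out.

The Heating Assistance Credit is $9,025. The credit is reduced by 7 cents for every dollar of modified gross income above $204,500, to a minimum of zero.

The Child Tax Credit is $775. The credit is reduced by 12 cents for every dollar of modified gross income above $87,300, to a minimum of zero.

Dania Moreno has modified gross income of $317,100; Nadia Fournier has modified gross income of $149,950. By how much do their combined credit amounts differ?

$7,882

Dania ($317,100): Heating Assistance Credit: 7% of the $112,600 excess over $204,500 is $7,882; credit = $9,025 − $7,882 = $1,143. Child Tax Credit: 12% of the $229,800 excess over $87,300 is $27,576 ≥ base, so the credit is $0. total $1,143 + $0 = $1,143
Nadia ($149,950): Heating Assistance Credit: $149,950 is at or below the $204,500 threshold, so the full $9,025 applies. Child Tax Credit: 12% of the $62,650 excess over $87,300 is $7,518 ≥ base, so the credit is $0. total $9,025 + $0 = $9,025
Difference: |$1,143 − $9,025| = $7,882.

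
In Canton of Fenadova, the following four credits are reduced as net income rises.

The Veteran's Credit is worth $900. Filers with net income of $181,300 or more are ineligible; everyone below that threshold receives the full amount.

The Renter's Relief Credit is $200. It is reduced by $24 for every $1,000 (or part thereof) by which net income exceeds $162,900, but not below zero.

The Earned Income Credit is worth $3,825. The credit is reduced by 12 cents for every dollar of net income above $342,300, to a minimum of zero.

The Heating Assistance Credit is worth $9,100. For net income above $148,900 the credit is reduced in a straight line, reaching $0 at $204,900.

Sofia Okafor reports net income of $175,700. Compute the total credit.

$9,470

Veteran's Credit: $175,700 is below the $181,300 cutoff, so the full $900 applies.
Renter's Relief Credit: income exceeds $162,900 by $12,800 → 13 increments × $24 = $312 ≥ base, so the credit is $0.
Earned Income Credit: $175,700 is at or below the $342,300 threshold, so the full $3,825 applies.
Heating Assistance Credit: $175,700 is $26,800 into a $56,000 phase-out range, leaving 29,200/56,000 of the credit: $9,100 × 29,200/56,000 = $4,745.
Total: $900 + $0 + $3,825 + $4,745 = $9,470.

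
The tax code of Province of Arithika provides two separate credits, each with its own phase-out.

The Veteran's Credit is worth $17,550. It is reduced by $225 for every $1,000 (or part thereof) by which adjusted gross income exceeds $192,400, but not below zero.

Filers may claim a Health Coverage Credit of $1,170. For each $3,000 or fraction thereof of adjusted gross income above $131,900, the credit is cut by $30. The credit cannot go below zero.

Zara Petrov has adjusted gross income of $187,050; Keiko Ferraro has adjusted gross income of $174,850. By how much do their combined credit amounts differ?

Zara ($187,050): Veteran's Credit: $187,050 is at or below the $192,400 threshold, so the full $17,550 applies. Health Coverage Credit: income exceeds $131,900 by $55,150, which is 19 full-or-partial $3,000 increments; reduction = 19 × $30 = $570, leaving $600. total $17,550 + $600 = $18,150
Keiko ($174,850): Veteran's Credit: $174,850 is at or below the $192,400 threshold, so the full $17,550 applies. Health Coverage Credit: income exceeds $131,900 by $42,950, which is 15 full-or-partial $3,000 increments; reduction = 15 × $30 = $450, leaving $720. total $17,550 + $720 = $18,270
Difference: |$18,150 − $18,270| = $120.

$120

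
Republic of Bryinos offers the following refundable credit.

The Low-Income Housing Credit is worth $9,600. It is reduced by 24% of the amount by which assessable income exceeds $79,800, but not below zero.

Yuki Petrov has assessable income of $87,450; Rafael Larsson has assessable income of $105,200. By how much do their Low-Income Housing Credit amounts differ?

Yuki ($87,450): Low-Income Housing Credit: 24% of the $7,650 excess over $79,800 is $1,836; credit = $9,600 − $1,836 = $7,764.
Rafael ($105,200): Low-Income Housing Credit: 24% of the $25,400 excess over $79,800 is $6,096; credit = $9,600 − $6,096 = $3,504.
Difference: |$7,764 − $3,504| = $4,260.

$4,260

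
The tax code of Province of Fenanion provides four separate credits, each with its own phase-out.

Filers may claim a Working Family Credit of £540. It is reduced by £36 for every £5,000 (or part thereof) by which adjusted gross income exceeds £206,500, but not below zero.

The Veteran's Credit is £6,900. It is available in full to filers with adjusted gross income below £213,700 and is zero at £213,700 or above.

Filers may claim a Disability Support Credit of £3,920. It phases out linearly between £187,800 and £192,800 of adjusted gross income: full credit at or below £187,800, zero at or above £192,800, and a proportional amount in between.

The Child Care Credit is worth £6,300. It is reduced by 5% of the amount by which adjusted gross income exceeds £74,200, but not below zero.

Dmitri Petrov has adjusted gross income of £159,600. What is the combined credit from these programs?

Working Family Credit: £159,600 is at or below the £206,500 threshold, so the full £540 applies.
Veteran's Credit: £159,600 is below the £213,700 cutoff, so the full £6,900 applies.
Disability Support Credit: £159,600 is at or below the £187,800 threshold, so the full £3,920 applies.
Child Care Credit: 5% of the £85,400 excess over £74,200 is £4,270; credit = £6,300 − £4,270 = £2,030.
Total: £540 + £6,900 + £3,920 + £2,030 = £13,390.

£13,390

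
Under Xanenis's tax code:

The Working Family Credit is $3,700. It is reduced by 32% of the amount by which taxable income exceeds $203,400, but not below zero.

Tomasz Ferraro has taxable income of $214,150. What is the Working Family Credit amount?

Working Family Credit: 32% of the $10,750 excess over $203,400 is $3,440; credit = $3,700 − $3,440 = $260.

$260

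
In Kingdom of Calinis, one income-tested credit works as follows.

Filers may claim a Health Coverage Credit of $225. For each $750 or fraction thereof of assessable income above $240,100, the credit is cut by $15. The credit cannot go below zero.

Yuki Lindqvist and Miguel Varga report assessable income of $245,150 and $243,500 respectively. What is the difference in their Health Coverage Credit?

$30

Yuki ($245,150): Health Coverage Credit: income exceeds $240,100 by $5,050, which is 7 full-or-partial $750 increments; reduction = 7 × $15 = $105, leaving $120.
Miguel ($243,500): Health Coverage Credit: income exceeds $240,100 by $3,400, which is 5 full-or-partial $750 increments; reduction = 5 × $15 = $75, leaving $150.
Difference: |$120 − $150| = $30.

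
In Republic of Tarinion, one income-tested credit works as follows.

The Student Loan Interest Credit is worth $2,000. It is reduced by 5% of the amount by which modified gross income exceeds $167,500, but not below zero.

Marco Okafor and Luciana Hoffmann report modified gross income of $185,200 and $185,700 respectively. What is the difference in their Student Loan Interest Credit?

Marco ($185,200): Student Loan Interest Credit: 5% of the $17,700 excess over $167,500 is $885; credit = $2,000 − $885 = $1,115.
Luciana ($185,700): Student Loan Interest Credit: 5% of the $18,200 excess over $167,500 is $910; credit = $2,000 − $910 = $1,090.
Difference: |$1,115 − $1,090| = $25.

$25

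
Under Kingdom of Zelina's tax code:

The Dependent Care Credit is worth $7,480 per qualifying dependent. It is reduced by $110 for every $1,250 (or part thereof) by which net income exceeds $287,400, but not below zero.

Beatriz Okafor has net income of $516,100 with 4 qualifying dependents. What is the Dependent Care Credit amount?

Dependent Care Credit: base = 4 × $7,480 = $29,920. income exceeds $287,400 by $228,700, which is 183 full-or-partial $1,250 increments; reduction = 183 × $110 = $20,130, leaving $9,790.

$9,790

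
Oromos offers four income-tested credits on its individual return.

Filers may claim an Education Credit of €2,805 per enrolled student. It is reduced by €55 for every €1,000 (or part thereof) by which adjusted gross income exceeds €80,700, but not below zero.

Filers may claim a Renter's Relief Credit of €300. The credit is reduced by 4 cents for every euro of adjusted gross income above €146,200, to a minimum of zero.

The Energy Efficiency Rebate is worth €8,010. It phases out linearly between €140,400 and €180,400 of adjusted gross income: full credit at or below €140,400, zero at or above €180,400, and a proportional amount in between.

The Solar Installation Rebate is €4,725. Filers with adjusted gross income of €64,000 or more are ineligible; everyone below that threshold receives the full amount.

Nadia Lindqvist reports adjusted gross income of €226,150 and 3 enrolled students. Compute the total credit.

€385

Education Credit: base = 3 × €2,805 = €8,415. income exceeds €80,700 by €145,450, which is 146 full-or-partial €1,000 increments; reduction = 146 × €55 = €8,030, leaving €385.
Renter's Relief Credit: 4% of the €79,950 excess over €146,200 is €3,198 ≥ base, so the credit is €0.
Energy Efficiency Rebate: €226,150 is at or above €180,400, so the credit is €0.
Solar Installation Rebate: €226,150 meets or exceeds the €64,000 cutoff, so the credit is €0.
Total: €385 + €0 + €0 + €0 = €385.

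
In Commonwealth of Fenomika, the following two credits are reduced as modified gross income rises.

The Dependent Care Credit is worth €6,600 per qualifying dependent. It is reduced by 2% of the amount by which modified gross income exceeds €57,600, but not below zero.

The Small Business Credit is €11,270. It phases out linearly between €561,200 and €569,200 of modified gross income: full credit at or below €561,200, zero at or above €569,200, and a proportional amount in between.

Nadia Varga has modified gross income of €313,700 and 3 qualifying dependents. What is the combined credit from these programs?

€25,948

Dependent Care Credit: base = 3 × €6,600 = €19,800. 2% of the €256,100 excess over €57,600 is €5,122; credit = €19,800 − €5,122 = €14,678.
Small Business Credit: €313,700 is at or below the €561,200 threshold, so the full €11,270 applies.
Total: €14,678 + €11,270 = €25,948.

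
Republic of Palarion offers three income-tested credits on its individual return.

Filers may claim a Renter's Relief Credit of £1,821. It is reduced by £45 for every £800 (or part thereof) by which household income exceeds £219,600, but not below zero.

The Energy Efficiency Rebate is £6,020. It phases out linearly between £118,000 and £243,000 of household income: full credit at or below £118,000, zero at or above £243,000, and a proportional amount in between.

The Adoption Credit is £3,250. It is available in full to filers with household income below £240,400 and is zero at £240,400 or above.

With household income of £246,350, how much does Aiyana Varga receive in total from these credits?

£291

Renter's Relief Credit: income exceeds £219,600 by £26,750, which is 34 full-or-partial £800 increments; reduction = 34 × £45 = £1,530, leaving £291.
Energy Efficiency Rebate: £246,350 is at or above £243,000, so the credit is £0.
Adoption Credit: £246,350 meets or exceeds the £240,400 cutoff, so the credit is £0.
Total: £291 + £0 + £0 = £291.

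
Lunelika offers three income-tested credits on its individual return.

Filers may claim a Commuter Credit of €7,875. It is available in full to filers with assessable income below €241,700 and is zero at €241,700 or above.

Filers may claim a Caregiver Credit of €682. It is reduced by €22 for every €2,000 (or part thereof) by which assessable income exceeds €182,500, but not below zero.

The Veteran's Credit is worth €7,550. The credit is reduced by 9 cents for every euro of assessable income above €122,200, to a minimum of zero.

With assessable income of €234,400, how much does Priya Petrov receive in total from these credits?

€7,985

Commuter Credit: €234,400 is below the €241,700 cutoff, so the full €7,875 applies.
Caregiver Credit: income exceeds €182,500 by €51,900, which is 26 full-or-partial €2,000 increments; reduction = 26 × €22 = €572, leaving €110.
Veteran's Credit: 9% of the €112,200 excess over €122,200 is €10,098 ≥ base, so the credit is €0.
Total: €7,875 + €110 + €0 = €7,985.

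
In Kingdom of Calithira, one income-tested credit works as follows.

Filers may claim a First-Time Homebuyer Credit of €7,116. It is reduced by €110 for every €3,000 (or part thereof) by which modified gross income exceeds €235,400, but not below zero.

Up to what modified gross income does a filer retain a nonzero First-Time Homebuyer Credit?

€427,400

After 64 increments the reduction is 64 × €110 = €7,040, leaving €76; one more increment wipes it out. Increment 64 ends at excess 64 × €3,000 = €192,000, so the highest qualifying income is €235,400 + €192,000 = €427,400.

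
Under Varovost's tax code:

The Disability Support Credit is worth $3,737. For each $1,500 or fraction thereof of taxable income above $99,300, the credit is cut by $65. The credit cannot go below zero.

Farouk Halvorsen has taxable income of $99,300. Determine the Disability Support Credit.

Disability Support Credit: $99,300 is at or below the $99,300 threshold, so the full $3,737 applies.

$3,737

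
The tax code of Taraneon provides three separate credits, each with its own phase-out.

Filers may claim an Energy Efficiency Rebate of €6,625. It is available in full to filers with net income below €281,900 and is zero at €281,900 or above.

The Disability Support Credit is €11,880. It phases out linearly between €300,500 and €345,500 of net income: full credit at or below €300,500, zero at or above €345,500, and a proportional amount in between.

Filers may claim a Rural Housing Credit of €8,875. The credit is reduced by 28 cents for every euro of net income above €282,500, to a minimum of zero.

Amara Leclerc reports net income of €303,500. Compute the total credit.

Energy Efficiency Rebate: €303,500 meets or exceeds the €281,900 cutoff, so the credit is €0.
Disability Support Credit: €303,500 is €3,000 into a €45,000 phase-out range, leaving 42,000/45,000 of the credit: €11,880 × 42,000/45,000 = €11,088.
Rural Housing Credit: 28% of the €21,000 excess over €282,500 is €5,880; credit = €8,875 − €5,880 = €2,995.
Total: €0 + €11,088 + €2,995 = €14,083.

€14,083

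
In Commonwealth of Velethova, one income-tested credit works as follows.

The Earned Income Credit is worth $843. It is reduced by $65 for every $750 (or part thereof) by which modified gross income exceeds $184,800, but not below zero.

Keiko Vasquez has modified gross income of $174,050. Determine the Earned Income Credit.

$843

Earned Income Credit: $174,050 is at or below the $184,800 threshold, so the full $843 applies.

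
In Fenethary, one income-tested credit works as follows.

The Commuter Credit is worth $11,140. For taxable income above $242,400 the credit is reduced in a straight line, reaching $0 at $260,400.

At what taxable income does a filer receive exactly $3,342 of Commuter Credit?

$255,000

$3,342 is 3,342/11,140 of the full $11,140, so 7,798/11,140 of the $18,000 range has been used: income = $242,400 + $18,000 × 7,798/11,140 = $255,000.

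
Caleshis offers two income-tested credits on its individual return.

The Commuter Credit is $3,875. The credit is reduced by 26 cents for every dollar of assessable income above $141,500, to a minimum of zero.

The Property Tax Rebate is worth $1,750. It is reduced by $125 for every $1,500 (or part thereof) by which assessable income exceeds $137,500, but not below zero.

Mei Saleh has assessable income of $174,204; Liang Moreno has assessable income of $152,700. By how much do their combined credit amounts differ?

$1,338

Mei ($174,204): Commuter Credit: 26% of the $32,704 excess over $141,500 is $8,503.04 ≥ base, so the credit is $0. Property Tax Rebate: income exceeds $137,500 by $36,704 → 25 increments × $125 = $3,125 ≥ base, so the credit is $0. total $0 + $0 = $0
Liang ($152,700): Commuter Credit: 26% of the $11,200 excess over $141,500 is $2,912; credit = $3,875 − $2,912 = $963. Property Tax Rebate: income exceeds $137,500 by $15,200, which is 11 full-or-partial $1,500 increments; reduction = 11 × $125 = $1,375, leaving $375. total $963 + $375 = $1,338
Difference: |$0 − $1,338| = $1,338.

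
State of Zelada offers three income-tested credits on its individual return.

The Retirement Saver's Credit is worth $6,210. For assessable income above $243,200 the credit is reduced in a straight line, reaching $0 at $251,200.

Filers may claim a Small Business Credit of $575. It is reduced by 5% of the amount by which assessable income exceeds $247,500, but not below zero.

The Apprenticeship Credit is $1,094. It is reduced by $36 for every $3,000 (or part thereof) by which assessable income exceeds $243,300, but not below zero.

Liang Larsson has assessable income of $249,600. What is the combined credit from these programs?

Retirement Saver's Credit: $249,600 is $6,400 into a $8,000 phase-out range, leaving 1,600/8,000 of the credit: $6,210 × 1,600/8,000 = $1,242.
Small Business Credit: 5% of the $2,100 excess over $247,500 is $105; credit = $575 − $105 = $470.
Apprenticeship Credit: income exceeds $243,300 by $6,300, which is 3 full-or-partial $3,000 increments; reduction = 3 × $36 = $108, leaving $986.
Total: $1,242 + $470 + $986 = $2,698.

$2,698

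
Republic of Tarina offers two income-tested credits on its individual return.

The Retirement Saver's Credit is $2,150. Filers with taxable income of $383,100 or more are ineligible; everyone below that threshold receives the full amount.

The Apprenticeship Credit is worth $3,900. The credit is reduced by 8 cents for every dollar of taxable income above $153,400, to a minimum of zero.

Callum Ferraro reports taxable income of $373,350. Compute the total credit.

Retirement Saver's Credit: $373,350 is below the $383,100 cutoff, so the full $2,150 applies.
Apprenticeship Credit: 8% of the $219,950 excess over $153,400 is $17,596 ≥ base, so the credit is $0.
Total: $2,150 + $0 = $2,150.

$2,150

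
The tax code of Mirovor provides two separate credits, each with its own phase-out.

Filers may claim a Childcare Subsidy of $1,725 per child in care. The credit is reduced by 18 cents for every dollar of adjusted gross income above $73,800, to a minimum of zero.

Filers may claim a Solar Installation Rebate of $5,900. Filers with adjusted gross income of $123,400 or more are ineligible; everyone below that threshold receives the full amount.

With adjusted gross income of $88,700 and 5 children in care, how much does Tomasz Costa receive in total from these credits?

Childcare Subsidy: base = 5 × $1,725 = $8,625. 18% of the $14,900 excess over $73,800 is $2,682; credit = $8,625 − $2,682 = $5,943.
Solar Installation Rebate: $88,700 is below the $123,400 cutoff, so the full $5,900 applies.
Total: $5,943 + $5,900 = $11,843.

$11,843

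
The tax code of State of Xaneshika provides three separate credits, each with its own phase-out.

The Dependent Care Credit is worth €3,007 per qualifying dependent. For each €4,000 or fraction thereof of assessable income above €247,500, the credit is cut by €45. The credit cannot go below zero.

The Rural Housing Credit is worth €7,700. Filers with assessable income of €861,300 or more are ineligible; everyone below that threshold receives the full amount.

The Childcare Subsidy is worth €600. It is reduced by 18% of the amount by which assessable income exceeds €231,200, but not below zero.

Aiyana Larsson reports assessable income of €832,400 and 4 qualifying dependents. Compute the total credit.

€13,113

Dependent Care Credit: base = 4 × €3,007 = €12,028. income exceeds €247,500 by €584,900, which is 147 full-or-partial €4,000 increments; reduction = 147 × €45 = €6,615, leaving €5,413.
Rural Housing Credit: €832,400 is below the €861,300 cutoff, so the full €7,700 applies.
Childcare Subsidy: 18% of the €601,200 excess over €231,200 is €108,216 ≥ base, so the credit is €0.
Total: €5,413 + €7,700 + €0 = €13,113.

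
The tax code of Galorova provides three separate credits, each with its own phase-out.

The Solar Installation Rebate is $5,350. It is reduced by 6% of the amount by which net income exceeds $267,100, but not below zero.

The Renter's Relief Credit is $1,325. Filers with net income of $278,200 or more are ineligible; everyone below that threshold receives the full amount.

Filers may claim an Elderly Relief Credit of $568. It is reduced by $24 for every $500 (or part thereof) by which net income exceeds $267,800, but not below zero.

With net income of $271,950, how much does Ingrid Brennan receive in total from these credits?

$6,736

Solar Installation Rebate: 6% of the $4,850 excess over $267,100 is $291; credit = $5,350 − $291 = $5,059.
Renter's Relief Credit: $271,950 is below the $278,200 cutoff, so the full $1,325 applies.
Elderly Relief Credit: income exceeds $267,800 by $4,150, which is 9 full-or-partial $500 increments; reduction = 9 × $24 = $216, leaving $352.
Total: $5,059 + $1,325 + $352 = $6,736.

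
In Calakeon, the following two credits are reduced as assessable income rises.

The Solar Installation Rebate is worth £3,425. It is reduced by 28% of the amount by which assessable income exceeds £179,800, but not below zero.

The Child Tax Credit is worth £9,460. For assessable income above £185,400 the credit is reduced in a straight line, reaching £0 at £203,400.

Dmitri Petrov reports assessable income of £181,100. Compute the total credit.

£12,521

Solar Installation Rebate: 28% of the £1,300 excess over £179,800 is £364; credit = £3,425 − £364 = £3,061.
Child Tax Credit: £181,100 is at or below the £185,400 threshold, so the full £9,460 applies.
Total: £3,061 + £9,460 = £12,521.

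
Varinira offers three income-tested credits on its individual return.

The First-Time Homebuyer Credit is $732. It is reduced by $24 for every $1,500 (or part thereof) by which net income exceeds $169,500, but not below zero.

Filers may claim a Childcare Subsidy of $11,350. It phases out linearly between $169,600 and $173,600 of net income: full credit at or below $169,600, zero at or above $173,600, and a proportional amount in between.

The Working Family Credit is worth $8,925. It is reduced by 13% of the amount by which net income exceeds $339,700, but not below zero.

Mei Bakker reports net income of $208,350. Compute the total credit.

$9,033

First-Time Homebuyer Credit: income exceeds $169,500 by $38,850, which is 26 full-or-partial $1,500 increments; reduction = 26 × $24 = $624, leaving $108.
Childcare Subsidy: $208,350 is at or above $173,600, so the credit is $0.
Working Family Credit: $208,350 is at or below the $339,700 threshold, so the full $8,925 applies.
Total: $108 + $0 + $8,925 = $9,033.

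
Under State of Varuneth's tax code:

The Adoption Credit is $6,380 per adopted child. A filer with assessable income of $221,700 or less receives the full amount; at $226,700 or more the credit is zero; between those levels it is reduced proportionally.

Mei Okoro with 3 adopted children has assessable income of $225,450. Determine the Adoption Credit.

Adoption Credit: base = 3 × $6,380 = $19,140. $225,450 is $3,750 into a $5,000 phase-out range, leaving 1,250/5,000 of the credit: $19,140 × 1,250/5,000 = $4,785.

$4,785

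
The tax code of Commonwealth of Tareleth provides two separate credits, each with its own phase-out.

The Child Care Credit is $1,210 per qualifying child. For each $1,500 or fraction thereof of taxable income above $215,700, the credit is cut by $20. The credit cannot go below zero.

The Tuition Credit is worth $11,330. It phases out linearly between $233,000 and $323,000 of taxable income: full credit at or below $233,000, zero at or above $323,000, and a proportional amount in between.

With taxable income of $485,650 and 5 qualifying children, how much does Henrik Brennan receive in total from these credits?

Child Care Credit: base = 5 × $1,210 = $6,050. income exceeds $215,700 by $269,950, which is 180 full-or-partial $1,500 increments; reduction = 180 × $20 = $3,600, leaving $2,450.
Tuition Credit: $485,650 is at or above $323,000, so the credit is $0.
Total: $2,450 + $0 = $2,450.

$2,450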